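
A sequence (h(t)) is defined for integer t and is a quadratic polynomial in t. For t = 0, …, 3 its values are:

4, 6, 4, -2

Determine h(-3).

First differences: 2, -2, -6. Second differences: -4, -4.
Level-2 differences are constant, so h has degree 2.
Fitting a degree-2 polynomial gives h(t) = -2t² + 4t + 4.
Then h(-3) = -26.

-26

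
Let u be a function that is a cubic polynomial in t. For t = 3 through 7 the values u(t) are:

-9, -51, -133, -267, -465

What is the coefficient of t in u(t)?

4

First differences: -42, -82, -134, -198. Second differences: -40, -52, -64. Third differences: -12, -12.
Level-3 differences are constant, so u has degree 3.
Fitting a degree-3 polynomial gives u(t) = -2t³ + 4t² + 4t - 3.
The coefficient of t is 4.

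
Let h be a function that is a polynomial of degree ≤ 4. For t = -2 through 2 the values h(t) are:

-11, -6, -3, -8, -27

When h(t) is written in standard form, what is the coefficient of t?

First differences: 5, 3, -5, -19. Second differences: -2, -8, -14. Third differences: -6, -6.
Level-3 differences are constant, so h has degree 3.
Fitting a degree-3 polynomial gives h(t) = -t³ - 4t² - 3.
The coefficient of t is 0.

0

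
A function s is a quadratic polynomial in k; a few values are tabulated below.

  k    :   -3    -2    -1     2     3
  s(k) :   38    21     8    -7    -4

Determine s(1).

Write s(k) = ak² + bk + c; the 5 given values yield a linear system in the 3 coefficients.
Solving, s(k) = 2k² - 7k - 1.
Then s(1) = -6.

-6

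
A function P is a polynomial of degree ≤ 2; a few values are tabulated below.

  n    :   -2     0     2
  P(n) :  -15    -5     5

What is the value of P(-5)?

-30

Write P(n) = an² + bn + c; the 3 given values yield a linear system in the 3 coefficients.
Solving, the leading coefficient vanishes, and P(n) = 5n - 5.
Then P(-5) = -30.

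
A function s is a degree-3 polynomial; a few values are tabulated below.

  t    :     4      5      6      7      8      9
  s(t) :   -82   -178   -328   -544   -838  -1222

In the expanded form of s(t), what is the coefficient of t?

-1

First differences: -96, -150, -216, -294, -384. Second differences: -54, -66, -78, -90. Third differences: -12, -12, -12.
Level-3 differences are constant, so s has degree 3.
Fitting a degree-3 polynomial gives s(t) = -2t³ + 3t² - t + 2.
The coefficient of t is -1.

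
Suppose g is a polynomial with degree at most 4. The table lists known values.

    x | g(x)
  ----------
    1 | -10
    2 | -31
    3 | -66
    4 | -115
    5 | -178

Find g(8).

First differences: -21, -35, -49, -63. Second differences: -14, -14, -14.
Level-2 differences are constant, so g has degree 2.
Fitting a degree-2 polynomial gives g(x) = -7x² - 3.
Then g(8) = -451.

-451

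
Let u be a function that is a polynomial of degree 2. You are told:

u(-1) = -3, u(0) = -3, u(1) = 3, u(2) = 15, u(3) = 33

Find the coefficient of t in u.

First differences: 0, 6, 12, 18. Second differences: 6, 6, 6.
Level-2 differences are constant, so u has degree 2.
Fitting a degree-2 polynomial gives u(t) = 3t² + 3t - 3.
The coefficient of t is 3.

3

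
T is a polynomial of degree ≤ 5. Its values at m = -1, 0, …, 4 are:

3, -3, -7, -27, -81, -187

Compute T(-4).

First differences: -6, -4, -20, -54, -106. Second differences: 2, -16, -34, -52. Third differences: -18, -18, -18.
Level-3 differences are constant, so T has degree 3.
Fitting a degree-3 polynomial gives T(m) = -3m³ + m² - 2m - 3.
Then T(-4) = 213.

213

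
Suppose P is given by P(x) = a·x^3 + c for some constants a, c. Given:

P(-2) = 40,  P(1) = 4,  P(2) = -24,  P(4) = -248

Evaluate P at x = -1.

From P(-2) = 40 and P(1) = 4: -8a + c = 40 and 1a + c = 4.
Subtracting: 9a = -36, so a = -4; then c = 40 − (-4)·(-8) = 8.
So P(x) = -4x³ + 8, and P(-1) = 12.

12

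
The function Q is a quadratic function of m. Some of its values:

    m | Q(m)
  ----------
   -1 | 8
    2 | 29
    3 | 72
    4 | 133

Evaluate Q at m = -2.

Write Q(m) = am² + bm + c; the 4 given values yield a linear system in the 3 coefficients.
Solving, Q(m) = 9m² - 2m - 3.
Then Q(-2) = 37.

37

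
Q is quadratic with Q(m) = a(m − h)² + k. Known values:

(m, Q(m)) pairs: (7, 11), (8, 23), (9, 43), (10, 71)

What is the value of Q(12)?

First differences 12, 20, 28; second difference 8 = 2a, so a = 4.
Expanding, the m-coefficient is −2ah = -8h; matching it to the data gives h = 6, and then k = 7.
So Q(m) = 4(m − 6)² + 7.
Q(12) = 4·6² + 7 = 151.

151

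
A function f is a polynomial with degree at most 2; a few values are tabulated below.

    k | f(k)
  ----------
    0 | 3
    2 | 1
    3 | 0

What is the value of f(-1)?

4

Write f(k) = ak² + bk + c; the 3 given values yield a linear system in the 3 coefficients.
Solving, the leading coefficient vanishes, and f(k) = -k + 3.
Then f(-1) = 4.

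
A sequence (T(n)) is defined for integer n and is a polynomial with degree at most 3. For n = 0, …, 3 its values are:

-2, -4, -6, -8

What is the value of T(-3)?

4

Write T(n) = an³ + bn² + cn + d; the 4 given values yield a linear system in the 4 coefficients.
Solving, the top 2 coefficients vanish, and T(n) = -2n - 2.
Then T(-3) = 4.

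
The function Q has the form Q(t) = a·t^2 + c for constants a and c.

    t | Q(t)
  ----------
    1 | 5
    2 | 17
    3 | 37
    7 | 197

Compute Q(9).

From Q(1) = 5 and Q(2) = 17: 1a + c = 5 and 4a + c = 17.
Subtracting: 3a = 12, so a = 4; then c = 5 − 4·1 = 1.
So Q(t) = 4t² + 1, and Q(9) = 325.

325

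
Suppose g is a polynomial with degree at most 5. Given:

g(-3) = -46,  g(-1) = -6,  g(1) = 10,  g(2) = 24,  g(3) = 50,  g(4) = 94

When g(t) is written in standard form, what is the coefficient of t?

Write g(t) = at^5 + bt^4 + ct³ + dt² + et + p; the 6 given values yield a linear system in the 6 coefficients.
Solving, the top 2 coefficients vanish, and g(t) = t³ + 7t + 2.
The coefficient of t is 7.

7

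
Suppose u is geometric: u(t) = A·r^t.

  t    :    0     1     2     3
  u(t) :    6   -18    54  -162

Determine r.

-3

Consecutive ratio: -18/6 = -3, and 54/(-18) = -3, so r = -3.
Then A·(-3)^0 = 6 gives A = 6, and u(t) = 6·(-3)^t.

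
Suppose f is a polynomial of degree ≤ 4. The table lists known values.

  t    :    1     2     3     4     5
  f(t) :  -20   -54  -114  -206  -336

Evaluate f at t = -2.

-14

First differences: -34, -60, -92, -130. Second differences: -26, -32, -38. Third differences: -6, -6.
Level-3 differences are constant, so f has degree 3.
Fitting a degree-3 polynomial gives f(t) = -t³ - 7t² - 6t - 6.
Then f(-2) = -14.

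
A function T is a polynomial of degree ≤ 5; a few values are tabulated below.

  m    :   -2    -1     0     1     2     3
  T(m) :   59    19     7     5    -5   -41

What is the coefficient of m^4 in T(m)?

0

First differences: -40, -12, -2, -10, -36. Second differences: 28, 10, -8, -26. Third differences: -18, -18, -18.
Level-3 differences are constant, so T has degree 3.
Fitting a degree-3 polynomial gives T(m) = -3m³ + 5m² - 4m + 7.
The coefficient of m^4 is 0.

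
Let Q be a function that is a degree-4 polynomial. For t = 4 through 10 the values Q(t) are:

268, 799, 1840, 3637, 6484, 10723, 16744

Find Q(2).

-8

First differences: 531, 1041, 1797, 2847, 4239, 6021. Second differences: 510, 756, 1050, 1392, 1782. Third differences: 246, 294, 342, 390. Fourth differences: 48, 48, 48.
Level-4 differences are constant, so Q has degree 4.
Fitting a degree-4 polynomial gives Q(t) = 2t^4 - 3t³ - 2t² - 6t + 4.
Then Q(2) = -8.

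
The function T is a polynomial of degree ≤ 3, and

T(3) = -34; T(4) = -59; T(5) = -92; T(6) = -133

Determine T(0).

-7

First differences: -25, -33, -41. Second differences: -8, -8.
Level-2 differences are constant, so T has degree 2.
Fitting a degree-2 polynomial gives T(n) = -4n² + 3n - 7.
Then T(0) = -7.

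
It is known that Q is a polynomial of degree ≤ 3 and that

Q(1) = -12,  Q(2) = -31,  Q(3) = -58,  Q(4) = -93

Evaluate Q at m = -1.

2

First differences: -19, -27, -35. Second differences: -8, -8.
Level-2 differences are constant, so Q has degree 2.
Fitting a degree-2 polynomial gives Q(m) = -4m² - 7m - 1.
Then Q(-1) = 2.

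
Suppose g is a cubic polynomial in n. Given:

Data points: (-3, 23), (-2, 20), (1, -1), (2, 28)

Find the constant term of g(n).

-4

Write g(n) = an³ + bn² + cn + d; the 4 given values yield a linear system in the 4 coefficients.
Solving, g(n) = 2n³ + 7n² - 6n - 4.
The constant term is g(0) = -4.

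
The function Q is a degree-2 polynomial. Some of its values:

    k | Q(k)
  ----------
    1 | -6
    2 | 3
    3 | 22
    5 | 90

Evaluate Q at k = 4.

51

Write Q(k) = ak² + bk + c; the 4 given values yield a linear system in the 3 coefficients.
Solving, Q(k) = 5k² - 6k - 5.
Then Q(4) = 51.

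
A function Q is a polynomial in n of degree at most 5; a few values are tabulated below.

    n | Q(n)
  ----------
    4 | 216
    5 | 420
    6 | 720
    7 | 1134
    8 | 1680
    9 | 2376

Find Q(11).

First differences: 204, 300, 414, 546, 696. Second differences: 96, 114, 132, 150. Third differences: 18, 18, 18.
Level-3 differences are constant, so Q has degree 3.
Fitting a degree-3 polynomial gives Q(n) = 3n³ + 3n² - 6n.
Then Q(11) = 4290.

4290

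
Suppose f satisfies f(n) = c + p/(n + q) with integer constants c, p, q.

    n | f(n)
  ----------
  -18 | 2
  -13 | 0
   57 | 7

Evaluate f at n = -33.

4

(f(n) − c)(n + q) = p for each data point; the three points give a linear system in c and q, then p follows.
Solving: c = 6, q = 3, p = 60, so f(n) = 6 + 60/(n + 3).
Then f(-33) = 6 + 60/(-30) = 4.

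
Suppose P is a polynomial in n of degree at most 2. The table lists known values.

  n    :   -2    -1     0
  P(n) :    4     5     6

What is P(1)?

7

First differences: 1, 1.
Level-1 differences are constant, so P has degree 1.
Extending the table by one column gives the next first difference 1, so P(1) = 6 + 1 = 7.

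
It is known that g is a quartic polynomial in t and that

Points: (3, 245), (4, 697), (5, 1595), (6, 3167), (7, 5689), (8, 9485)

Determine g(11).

First differences: 452, 898, 1572, 2522, 3796. Second differences: 446, 674, 950, 1274. Third differences: 228, 276, 324. Fourth differences: 48, 48.
Level-4 differences are constant, so g has degree 4.
Fitting a degree-4 polynomial gives g(t) = 2t^4 + 2t³ + 5t² - 7t + 5.
Then g(11) = 32477.

32477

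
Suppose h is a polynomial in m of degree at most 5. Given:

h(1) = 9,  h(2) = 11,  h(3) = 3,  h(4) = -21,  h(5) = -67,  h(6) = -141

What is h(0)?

3

First differences: 2, -8, -24, -46, -74. Second differences: -10, -16, -22, -28. Third differences: -6, -6, -6.
Level-3 differences are constant, so h has degree 3.
Fitting a degree-3 polynomial gives h(m) = -m³ + m² + 6m + 3.
The constant term is h(0) = 3.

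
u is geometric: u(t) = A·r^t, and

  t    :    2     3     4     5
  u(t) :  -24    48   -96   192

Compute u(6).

-384

Consecutive ratio: 48/(-24) = -2, and -96/48 = -2, so r = -2.
Then A·(-2)^2 = -24 gives A = -6, and u(t) = -6·(-2)^t.
u(6) = -6·(-2)^6 = -384.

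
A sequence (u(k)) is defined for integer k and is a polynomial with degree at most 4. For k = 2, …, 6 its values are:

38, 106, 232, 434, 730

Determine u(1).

10

First differences: 68, 126, 202, 296. Second differences: 58, 76, 94. Third differences: 18, 18.
Level-3 differences are constant, so u has degree 3.
Fitting a degree-3 polynomial gives u(k) = 3k³ + 2k² + k + 4.
Then u(1) = 10.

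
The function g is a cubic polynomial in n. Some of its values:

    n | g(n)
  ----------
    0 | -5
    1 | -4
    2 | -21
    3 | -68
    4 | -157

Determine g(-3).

First differences: 1, -17, -47, -89. Second differences: -18, -30, -42. Third differences: -12, -12.
Level-3 differences are constant, so g has degree 3.
Fitting a degree-3 polynomial gives g(n) = -2n³ - 3n² + 6n - 5.
Then g(-3) = 4.

4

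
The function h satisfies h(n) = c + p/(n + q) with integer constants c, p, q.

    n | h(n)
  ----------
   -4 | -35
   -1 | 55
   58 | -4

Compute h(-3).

(h(n) − c)(n + q) = p for each data point; the three points give a linear system in c and q, then p follows.
Solving: c = -5, q = 2, p = 60, so h(n) = -5 + 60/(n + 2).
Then h(-3) = -5 + 60/(-1) = -65.

-65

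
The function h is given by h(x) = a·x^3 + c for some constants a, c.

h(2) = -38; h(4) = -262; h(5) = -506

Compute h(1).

From h(2) = -38 and h(4) = -262: 8a + c = -38 and 64a + c = -262.
Subtracting: 56a = -224, so a = -4; then c = -38 − (-4)·8 = -6.
So h(x) = -4x³ − 6, and h(1) = -10.

-10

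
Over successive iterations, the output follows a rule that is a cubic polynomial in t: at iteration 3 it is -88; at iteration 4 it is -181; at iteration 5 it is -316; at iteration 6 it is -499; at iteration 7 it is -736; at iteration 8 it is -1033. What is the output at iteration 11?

Write the value at t as T(t).
First differences: -93, -135, -183, -237, -297. Second differences: -42, -48, -54, -60. Third differences: -6, -6, -6.
Level-3 differences are constant, so T has degree 3.
Fitting a degree-3 polynomial gives T(t) = -t³ - 9t² + 7t - 1.
Then T(11) = -2344.

-2344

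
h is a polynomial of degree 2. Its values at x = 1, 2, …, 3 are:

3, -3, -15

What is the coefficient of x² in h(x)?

Write h(x) = ax² + bx + c; the 3 given values yield a linear system in the 3 coefficients.
Solving, h(x) = -3x² + 3x + 3.
The coefficient of x² is -3.

-3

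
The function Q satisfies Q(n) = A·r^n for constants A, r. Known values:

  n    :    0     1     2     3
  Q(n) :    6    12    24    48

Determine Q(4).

Consecutive ratio: 12/6 = 2, and 24/12 = 2, so r = 2.
Then A·2^0 = 6 gives A = 6, and Q(n) = 6·2^n.
Q(4) = 6·2^4 = 96.

96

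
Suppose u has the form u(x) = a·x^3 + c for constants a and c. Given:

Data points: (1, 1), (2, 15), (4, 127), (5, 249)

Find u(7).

From u(1) = 1 and u(2) = 15: 1a + c = 1 and 8a + c = 15.
Subtracting: 7a = 14, so a = 2; then c = 1 − 2·1 = -1.
So u(x) = 2x³ − 1, and u(7) = 685.

685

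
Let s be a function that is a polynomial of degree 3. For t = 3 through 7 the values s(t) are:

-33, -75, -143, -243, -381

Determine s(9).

-795

Write s(t) = at³ + bt² + ct + d; the 5 given values yield a linear system in the 4 coefficients.
Solving, s(t) = -t³ - t² + 2t - 3.
Then s(9) = -795.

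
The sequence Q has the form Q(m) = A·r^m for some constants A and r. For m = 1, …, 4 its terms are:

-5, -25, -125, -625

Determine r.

Consecutive ratio: -25/(-5) = 5, and -125/(-25) = 5, so r = 5.
Then A·5^1 = -5 gives A = -1, and Q(m) = -1·5^m.

5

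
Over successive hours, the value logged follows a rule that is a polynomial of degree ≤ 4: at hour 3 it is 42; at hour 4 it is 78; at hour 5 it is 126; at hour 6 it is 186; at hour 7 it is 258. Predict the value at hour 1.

Write the value at x as P(x).
First differences: 36, 48, 60, 72. Second differences: 12, 12, 12.
Level-2 differences are constant, so P has degree 2.
Fitting a degree-2 polynomial gives P(x) = 6x² - 6x + 6.
Then P(1) = 6.

6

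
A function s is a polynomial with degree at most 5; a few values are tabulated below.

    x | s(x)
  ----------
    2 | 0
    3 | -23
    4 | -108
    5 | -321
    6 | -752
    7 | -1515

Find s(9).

First differences: -23, -85, -213, -431, -763. Second differences: -62, -128, -218, -332. Third differences: -66, -90, -114. Fourth differences: -24, -24.
Level-4 differences are constant, so s has degree 4.
Fitting a degree-4 polynomial gives s(x) = -x^4 + 3x³ - 3x² + 4.
Then s(9) = -4613.

-4613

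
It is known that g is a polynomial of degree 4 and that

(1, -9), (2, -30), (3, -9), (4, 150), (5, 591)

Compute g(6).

1506

Write g(x) = ax^4 + bx³ + cx² + dx + e; the 5 given values yield a linear system in the 5 coefficients.
Solving, g(x) = 2x^4 - 4x³ - 5x² - 8x + 6.
Then g(6) = 1506.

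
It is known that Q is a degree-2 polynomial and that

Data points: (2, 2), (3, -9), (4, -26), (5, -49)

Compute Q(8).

-154

First differences: -11, -17, -23. Second differences: -6, -6.
Level-2 differences are constant, so Q has degree 2.
Fitting a degree-2 polynomial gives Q(t) = -3t² + 4t + 6.
Then Q(8) = -154.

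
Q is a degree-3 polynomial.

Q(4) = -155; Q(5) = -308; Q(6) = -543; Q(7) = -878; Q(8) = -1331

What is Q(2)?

First differences: -153, -235, -335, -453. Second differences: -82, -100, -118. Third differences: -18, -18.
Level-3 differences are constant, so Q has degree 3.
Fitting a degree-3 polynomial gives Q(m) = -3m³ + 4m² - 6m - 3.
Then Q(2) = -23.

-23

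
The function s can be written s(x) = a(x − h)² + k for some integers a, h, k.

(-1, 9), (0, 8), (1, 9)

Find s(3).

17

First differences -1, 1; second difference 2 = 2a, so a = 1.
Expanding, the x-coefficient is −2ah = -2h; matching it to the data gives h = 0, and then k = 8.
So s(x) = 1(x + 0)² + 8.
s(3) = 1·3² + 8 = 17.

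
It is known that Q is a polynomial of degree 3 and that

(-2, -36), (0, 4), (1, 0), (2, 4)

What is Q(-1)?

-2

Write Q(k) = ak³ + bk² + ck + d; the 4 given values yield a linear system in the 4 coefficients.
Solving, Q(k) = 3k³ - 5k² - 2k + 4.
Then Q(-1) = -2.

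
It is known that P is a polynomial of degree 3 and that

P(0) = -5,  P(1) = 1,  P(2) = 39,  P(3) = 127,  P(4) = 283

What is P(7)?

First differences: 6, 38, 88, 156. Second differences: 32, 50, 68. Third differences: 18, 18.
Level-3 differences are constant, so P has degree 3.
Fitting a degree-3 polynomial gives P(k) = 3k³ + 7k² - 4k - 5.
Then P(7) = 1339.

1339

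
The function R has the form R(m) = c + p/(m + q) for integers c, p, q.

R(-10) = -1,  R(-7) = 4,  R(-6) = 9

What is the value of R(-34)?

-5

(R(m) − c)(m + q) = p for each data point; the three points give a linear system in c and q, then p follows.
Solving: c = -6, q = 4, p = -30, so R(m) = -6 − 30/(m + 4).
Then R(-34) = -6 − 30/(-30) = -5.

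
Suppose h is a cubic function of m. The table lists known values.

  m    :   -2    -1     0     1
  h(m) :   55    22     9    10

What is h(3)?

30

Write h(m) = am³ + bm² + cm + d; the 4 given values yield a linear system in the 4 coefficients.
Solving, h(m) = -m³ + 7m² - 5m + 9.
Then h(3) = 30.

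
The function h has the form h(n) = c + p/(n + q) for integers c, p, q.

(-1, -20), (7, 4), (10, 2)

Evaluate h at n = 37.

(h(n) − c)(n + q) = p for each data point; the three points give a linear system in c and q, then p follows.
Solving: c = -2, q = -1, p = 36, so h(n) = -2 + 36/(n − 1).
Then h(37) = -2 + 36/36 = -1.

-1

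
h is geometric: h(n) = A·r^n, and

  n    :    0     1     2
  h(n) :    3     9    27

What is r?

3

Consecutive ratio: 9/3 = 3, and 27/9 = 3, so r = 3.
Then A·3^0 = 3 gives A = 3, and h(n) = 3·3^n.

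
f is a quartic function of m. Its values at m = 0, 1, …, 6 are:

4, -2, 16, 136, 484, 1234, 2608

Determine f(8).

8356

First differences: -6, 18, 120, 348, 750, 1374. Second differences: 24, 102, 228, 402, 624. Third differences: 78, 126, 174, 222. Fourth differences: 48, 48, 48.
Level-4 differences are constant, so f has degree 4.
Fitting a degree-4 polynomial gives f(m) = 2m^4 + m³ - 5m² - 4m + 4.
Then f(8) = 8356.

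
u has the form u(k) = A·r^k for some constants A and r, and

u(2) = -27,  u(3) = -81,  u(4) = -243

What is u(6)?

Consecutive ratio: -81/(-27) = 3, and -243/(-81) = 3, so r = 3.
Then A·3^2 = -27 gives A = -3, and u(k) = -3·3^k.
u(6) = -3·3^6 = -2187.

-2187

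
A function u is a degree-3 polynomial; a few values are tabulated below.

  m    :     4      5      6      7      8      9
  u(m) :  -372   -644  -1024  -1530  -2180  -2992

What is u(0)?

First differences: -272, -380, -506, -650, -812. Second differences: -108, -126, -144, -162. Third differences: -18, -18, -18.
Level-3 differences are constant, so u has degree 3.
Fitting a degree-3 polynomial gives u(m) = -3m³ - 9m² - 8m - 4.
The constant term is u(0) = -4.

-4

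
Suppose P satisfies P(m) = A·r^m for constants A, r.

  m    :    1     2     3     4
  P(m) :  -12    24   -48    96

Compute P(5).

Consecutive ratio: 24/(-12) = -2, and -48/24 = -2, so r = -2.
Then A·(-2)^1 = -12 gives A = 6, and P(m) = 6·(-2)^m.
P(5) = 6·(-2)^5 = -192.

-192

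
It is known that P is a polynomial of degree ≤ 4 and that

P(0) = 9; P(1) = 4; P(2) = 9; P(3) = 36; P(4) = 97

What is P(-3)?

-36

First differences: -5, 5, 27, 61. Second differences: 10, 22, 34. Third differences: 12, 12.
Level-3 differences are constant, so P has degree 3.
Fitting a degree-3 polynomial gives P(x) = 2x³ - x² - 6x + 9.
Then P(-3) = -36.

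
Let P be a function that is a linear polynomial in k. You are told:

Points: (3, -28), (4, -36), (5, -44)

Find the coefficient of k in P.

First differences: -8, -8.
Level-1 differences are constant, so P has degree 1.
Fitting a degree-1 polynomial gives P(k) = -8k - 4.
The coefficient of k is -8.

-8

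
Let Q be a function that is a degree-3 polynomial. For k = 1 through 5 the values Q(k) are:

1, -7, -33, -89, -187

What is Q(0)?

3

First differences: -8, -26, -56, -98. Second differences: -18, -30, -42. Third differences: -12, -12.
Level-3 differences are constant, so Q has degree 3.
Fitting a degree-3 polynomial gives Q(k) = -2k³ + 3k² - 3k + 3.
The constant term is Q(0) = 3.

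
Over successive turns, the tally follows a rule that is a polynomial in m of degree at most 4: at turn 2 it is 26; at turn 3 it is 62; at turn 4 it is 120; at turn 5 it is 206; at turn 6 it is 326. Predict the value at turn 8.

692

Write the value at m as Q(m).
First differences: 36, 58, 86, 120. Second differences: 22, 28, 34. Third differences: 6, 6.
Level-3 differences are constant, so Q has degree 3.
Fitting a degree-3 polynomial gives Q(m) = m³ + 2m² + 7m - 4.
Then Q(8) = 692.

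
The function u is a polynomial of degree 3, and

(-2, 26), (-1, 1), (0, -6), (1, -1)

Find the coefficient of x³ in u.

-1

Write u(x) = ax³ + bx² + cx + d; the 4 given values yield a linear system in the 4 coefficients.
Solving, u(x) = -x³ + 6x² - 6.
The coefficient of x³ is -1.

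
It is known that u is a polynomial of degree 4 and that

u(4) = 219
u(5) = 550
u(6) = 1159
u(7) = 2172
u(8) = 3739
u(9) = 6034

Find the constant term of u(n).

-5

First differences: 331, 609, 1013, 1567, 2295. Second differences: 278, 404, 554, 728. Third differences: 126, 150, 174. Fourth differences: 24, 24.
Level-4 differences are constant, so u has degree 4.
Fitting a degree-4 polynomial gives u(n) = n^4 - n³ + 3n² - 4n - 5.
The constant term is u(0) = -5.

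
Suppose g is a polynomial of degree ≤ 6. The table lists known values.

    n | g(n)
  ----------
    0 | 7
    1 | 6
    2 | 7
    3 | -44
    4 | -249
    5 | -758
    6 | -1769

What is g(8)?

First differences: -1, 1, -51, -205, -509, -1011. Second differences: 2, -52, -154, -304, -502. Third differences: -54, -102, -150, -198. Fourth differences: -48, -48, -48.
Level-4 differences are constant, so g has degree 4.
Fitting a degree-4 polynomial gives g(n) = -2n^4 + 3n³ + 6n² - 8n + 7.
Then g(8) = -6329.

-6329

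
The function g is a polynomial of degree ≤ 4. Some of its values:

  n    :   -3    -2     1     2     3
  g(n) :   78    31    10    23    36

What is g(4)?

Write g(n) = an^4 + bn³ + cn² + dn + e; the 5 given values yield a linear system in the 5 coefficients.
Solving, the leading coefficient vanishes, and g(n) = -n³ + 6n² + 2n + 3.
Then g(4) = 43.

43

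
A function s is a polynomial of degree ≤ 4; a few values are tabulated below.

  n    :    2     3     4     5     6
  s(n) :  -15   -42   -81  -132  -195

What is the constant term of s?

Write s(n) = an^4 + bn³ + cn² + dn + e; the 5 given values yield a linear system in the 5 coefficients.
Solving, the top 2 coefficients vanish, and s(n) = -6n² + 3n + 3.
The constant term is s(0) = 3.

3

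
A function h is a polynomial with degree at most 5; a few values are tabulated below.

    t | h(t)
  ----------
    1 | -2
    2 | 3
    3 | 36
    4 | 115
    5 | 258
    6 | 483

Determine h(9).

1830

First differences: 5, 33, 79, 143, 225. Second differences: 28, 46, 64, 82. Third differences: 18, 18, 18.
Level-3 differences are constant, so h has degree 3.
Fitting a degree-3 polynomial gives h(t) = 3t³ - 4t² - 4t + 3.
Then h(9) = 1830.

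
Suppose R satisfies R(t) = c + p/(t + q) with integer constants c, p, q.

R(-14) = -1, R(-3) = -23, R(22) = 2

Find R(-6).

-5

(R(t) − c)(t + q) = p for each data point; the three points give a linear system in c and q, then p follows.
Solving: c = 1, q = 2, p = 24, so R(t) = 1 + 24/(t + 2).
Then R(-6) = 1 + 24/(-4) = -5.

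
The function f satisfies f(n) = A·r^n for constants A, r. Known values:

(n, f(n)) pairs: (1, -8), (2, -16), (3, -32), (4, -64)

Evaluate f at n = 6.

-256

Consecutive ratio: -16/(-8) = 2, and -32/(-16) = 2, so r = 2.
Then A·2^1 = -8 gives A = -4, and f(n) = -4·2^n.
f(6) = -4·2^6 = -256.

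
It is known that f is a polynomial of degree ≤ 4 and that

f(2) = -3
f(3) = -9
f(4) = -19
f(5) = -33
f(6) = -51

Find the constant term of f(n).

First differences: -6, -10, -14, -18. Second differences: -4, -4, -4.
Level-2 differences are constant, so f has degree 2.
Fitting a degree-2 polynomial gives f(n) = -2n² + 4n - 3.
The constant term is f(0) = -3.

-3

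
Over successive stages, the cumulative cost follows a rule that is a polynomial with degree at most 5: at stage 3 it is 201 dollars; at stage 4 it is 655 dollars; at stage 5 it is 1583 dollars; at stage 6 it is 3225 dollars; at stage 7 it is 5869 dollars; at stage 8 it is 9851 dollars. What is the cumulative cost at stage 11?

33905

Write the value at t as g(t).
First differences: 454, 928, 1642, 2644, 3982. Second differences: 474, 714, 1002, 1338. Third differences: 240, 288, 336. Fourth differences: 48, 48.
Level-4 differences are constant, so g has degree 4.
Fitting a degree-4 polynomial gives g(t) = 2t^4 + 4t³ - 5t² - 9t + 3.
Then g(11) = 33905.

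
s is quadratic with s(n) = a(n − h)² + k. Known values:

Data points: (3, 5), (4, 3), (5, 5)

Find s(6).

11

First differences -2, 2; second difference 4 = 2a, so a = 2.
Expanding, the n-coefficient is −2ah = -4h; matching it to the data gives h = 4, and then k = 3.
So s(n) = 2(n − 4)² + 3.
s(6) = 2·2² + 3 = 11.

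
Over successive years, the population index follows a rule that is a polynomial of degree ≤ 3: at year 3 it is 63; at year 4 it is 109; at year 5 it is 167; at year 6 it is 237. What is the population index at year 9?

Write the value at t as h(t).
Write h(t) = at³ + bt² + ct + d; the 4 given values yield a linear system in the 4 coefficients.
Solving, the leading coefficient vanishes, and h(t) = 6t² + 4t - 3.
Then h(9) = 519.

519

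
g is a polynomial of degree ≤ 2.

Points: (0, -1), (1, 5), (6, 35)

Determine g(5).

29

Write g(m) = am² + bm + c; the 3 given values yield a linear system in the 3 coefficients.
Solving, the leading coefficient vanishes, and g(m) = 6m - 1.
Then g(5) = 29.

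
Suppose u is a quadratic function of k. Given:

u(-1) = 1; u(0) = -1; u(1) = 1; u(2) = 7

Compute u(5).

Write u(k) = ak² + bk + c; the 4 given values yield a linear system in the 3 coefficients.
Solving, u(k) = 2k² - 1.
Then u(5) = 49.

49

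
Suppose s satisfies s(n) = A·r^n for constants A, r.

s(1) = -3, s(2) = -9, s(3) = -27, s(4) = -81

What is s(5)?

-243

Consecutive ratio: -9/(-3) = 3, and -27/(-9) = 3, so r = 3.
Then A·3^1 = -3 gives A = -1, and s(n) = -1·3^n.
s(5) = -1·3^5 = -243.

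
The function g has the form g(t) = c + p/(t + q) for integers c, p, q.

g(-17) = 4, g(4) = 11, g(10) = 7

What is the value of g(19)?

6

(g(t) − c)(t + q) = p for each data point; the three points give a linear system in c and q, then p follows.
Solving: c = 5, q = -1, p = 18, so g(t) = 5 + 18/(t − 1).
Then g(19) = 5 + 18/18 = 6.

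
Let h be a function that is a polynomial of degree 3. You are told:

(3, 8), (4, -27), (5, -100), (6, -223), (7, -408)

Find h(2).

17

First differences: -35, -73, -123, -185. Second differences: -38, -50, -62. Third differences: -12, -12.
Level-3 differences are constant, so h has degree 3.
Fitting a degree-3 polynomial gives h(m) = -2m³ + 5m² + 4m + 5.
Then h(2) = 17.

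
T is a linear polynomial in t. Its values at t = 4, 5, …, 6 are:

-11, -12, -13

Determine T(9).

-16

Write T(t) = at + b; the 3 given values yield a linear system in the 2 coefficients.
Solving, T(t) = -t - 7.
Then T(9) = -16.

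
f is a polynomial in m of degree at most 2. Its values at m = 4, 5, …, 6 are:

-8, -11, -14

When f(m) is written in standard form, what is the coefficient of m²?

0

First differences: -3, -3.
Level-1 differences are constant, so f has degree 1.
Fitting a degree-1 polynomial gives f(m) = -3m + 4.
The coefficient of m² is 0.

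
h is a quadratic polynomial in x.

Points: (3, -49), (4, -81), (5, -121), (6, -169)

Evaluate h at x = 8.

-289

Write h(x) = ax² + bx + c; the 4 given values yield a linear system in the 3 coefficients.
Solving, h(x) = -4x² - 4x - 1.
Then h(8) = -289.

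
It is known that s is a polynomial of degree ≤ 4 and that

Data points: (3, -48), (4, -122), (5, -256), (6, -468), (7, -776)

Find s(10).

-2456

First differences: -74, -134, -212, -308. Second differences: -60, -78, -96. Third differences: -18, -18.
Level-3 differences are constant, so s has degree 3.
Fitting a degree-3 polynomial gives s(t) = -3t³ + 6t² - 5t - 6.
Then s(10) = -2456.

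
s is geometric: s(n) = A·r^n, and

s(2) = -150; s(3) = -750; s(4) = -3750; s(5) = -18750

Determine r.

5

Consecutive ratio: -750/(-150) = 5, and -3750/(-750) = 5, so r = 5.
Then A·5^2 = -150 gives A = -6, and s(n) = -6·5^n.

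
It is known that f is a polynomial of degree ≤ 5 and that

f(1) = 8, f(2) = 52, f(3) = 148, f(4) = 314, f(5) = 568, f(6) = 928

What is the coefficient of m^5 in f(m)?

0

First differences: 44, 96, 166, 254, 360. Second differences: 52, 70, 88, 106. Third differences: 18, 18, 18.
Level-3 differences are constant, so f has degree 3.
Fitting a degree-3 polynomial gives f(m) = 3m³ + 8m² - m - 2.
The coefficient of m^5 is 0.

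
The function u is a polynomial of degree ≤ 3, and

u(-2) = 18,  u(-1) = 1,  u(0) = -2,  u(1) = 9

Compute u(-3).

49

Write u(k) = ak³ + bk² + ck + d; the 4 given values yield a linear system in the 4 coefficients.
Solving, the leading coefficient vanishes, and u(k) = 7k² + 4k - 2.
Then u(-3) = 49.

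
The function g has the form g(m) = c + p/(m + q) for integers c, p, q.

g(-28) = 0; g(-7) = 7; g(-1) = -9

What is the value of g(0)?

-7

(g(m) − c)(m + q) = p for each data point; the three points give a linear system in c and q, then p follows.
Solving: c = -1, q = 4, p = -24, so g(m) = -1 − 24/(m + 4).
Then g(0) = -1 − 24/4 = -7.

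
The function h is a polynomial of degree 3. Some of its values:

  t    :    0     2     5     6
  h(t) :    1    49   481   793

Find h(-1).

Write h(t) = at³ + bt² + ct + d; the 4 given values yield a linear system in the 4 coefficients.
Solving, h(t) = 3t³ + 3t² + 6t + 1.
Then h(-1) = -5.

-5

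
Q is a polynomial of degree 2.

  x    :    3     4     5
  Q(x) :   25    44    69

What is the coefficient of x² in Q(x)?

3

Write Q(x) = ax² + bx + c; the 3 given values yield a linear system in the 3 coefficients.
Solving, Q(x) = 3x² - 2x + 4.
The coefficient of x² is 3.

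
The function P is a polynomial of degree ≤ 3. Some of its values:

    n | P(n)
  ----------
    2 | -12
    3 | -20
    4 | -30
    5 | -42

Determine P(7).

First differences: -8, -10, -12. Second differences: -2, -2.
Level-2 differences are constant, so P has degree 2.
Fitting a degree-2 polynomial gives P(n) = -n² - 3n - 2.
Then P(7) = -72.

-72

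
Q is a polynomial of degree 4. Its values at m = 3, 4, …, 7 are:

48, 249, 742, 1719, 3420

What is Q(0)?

Write Q(m) = am^4 + bm³ + cm² + dm + e; the 5 given values yield a linear system in the 5 coefficients.
Solving, Q(m) = 2m^4 - 4m³ - m - 3.
The constant term is Q(0) = -3.

-3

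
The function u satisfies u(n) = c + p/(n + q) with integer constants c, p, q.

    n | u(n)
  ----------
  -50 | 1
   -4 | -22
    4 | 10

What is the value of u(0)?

26

(u(n) − c)(n + q) = p for each data point; the three points give a linear system in c and q, then p follows.
Solving: c = 2, q = 2, p = 48, so u(n) = 2 + 48/(n + 2).
Then u(0) = 2 + 48/2 = 26.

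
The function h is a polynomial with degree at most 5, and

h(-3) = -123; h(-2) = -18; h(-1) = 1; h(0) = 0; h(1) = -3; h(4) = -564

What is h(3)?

Write h(n) = an^5 + bn^4 + cn³ + dn² + en + p; the 6 given values yield a linear system in the 6 coefficients.
Solving, the leading coefficient vanishes, and h(n) = -2n^4 - n³ + n² - n.
Then h(3) = -183.

-183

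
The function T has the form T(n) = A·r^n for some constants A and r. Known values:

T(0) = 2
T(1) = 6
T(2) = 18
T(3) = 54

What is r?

3

Consecutive ratio: 6/2 = 3, and 18/6 = 3, so r = 3.
Then A·3^0 = 2 gives A = 2, and T(n) = 2·3^n.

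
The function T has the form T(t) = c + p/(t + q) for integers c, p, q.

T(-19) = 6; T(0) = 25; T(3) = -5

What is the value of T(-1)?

(T(t) − c)(t + q) = p for each data point; the three points give a linear system in c and q, then p follows.
Solving: c = 5, q = -1, p = -20, so T(t) = 5 − 20/(t − 1).
Then T(-1) = 5 − 20/(-2) = 15.

15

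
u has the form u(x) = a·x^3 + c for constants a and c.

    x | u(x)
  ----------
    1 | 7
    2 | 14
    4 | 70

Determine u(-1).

5

From u(1) = 7 and u(2) = 14: 1a + c = 7 and 8a + c = 14.
Subtracting: 7a = 7, so a = 1; then c = 7 − 1·1 = 6.
So u(x) = 1x³ + 6, and u(-1) = 5.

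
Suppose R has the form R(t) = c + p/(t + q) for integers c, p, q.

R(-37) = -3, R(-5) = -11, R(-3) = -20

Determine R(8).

(R(t) − c)(t + q) = p for each data point; the three points give a linear system in c and q, then p follows.
Solving: c = -2, q = 1, p = 36, so R(t) = -2 + 36/(t + 1).
Then R(8) = -2 + 36/9 = 2.

2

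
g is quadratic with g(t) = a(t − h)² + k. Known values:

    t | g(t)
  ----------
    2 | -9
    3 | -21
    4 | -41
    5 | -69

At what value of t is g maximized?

First differences -12, -20, -28; second difference -8 = 2a, so a = -4.
Expanding, the t-coefficient is −2ah = 8h; matching it to the data gives h = 1, and then k = -5.
So g(t) = -4(t − 1)² − 5.
Hence h = 1.

1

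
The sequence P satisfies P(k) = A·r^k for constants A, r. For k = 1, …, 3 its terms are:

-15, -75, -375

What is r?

Consecutive ratio: -75/(-15) = 5, and -375/(-75) = 5, so r = 5.
Then A·5^1 = -15 gives A = -3, and P(k) = -3·5^k.

5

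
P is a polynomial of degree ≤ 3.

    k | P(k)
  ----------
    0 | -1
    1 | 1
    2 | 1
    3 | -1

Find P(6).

First differences: 2, 0, -2. Second differences: -2, -2.
Level-2 differences are constant, so P has degree 2.
Fitting a degree-2 polynomial gives P(k) = -k² + 3k - 1.
Then P(6) = -19.

-19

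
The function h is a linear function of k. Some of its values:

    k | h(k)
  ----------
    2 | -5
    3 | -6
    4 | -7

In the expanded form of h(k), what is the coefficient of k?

Write h(k) = ak + b; the 3 given values yield a linear system in the 2 coefficients.
Solving, h(k) = -k - 3.
The coefficient of k is -1.

-1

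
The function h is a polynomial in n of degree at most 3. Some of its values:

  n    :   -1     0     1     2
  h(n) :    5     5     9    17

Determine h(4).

First differences: 0, 4, 8. Second differences: 4, 4.
Level-2 differences are constant, so h has degree 2.
Fitting a degree-2 polynomial gives h(n) = 2n² + 2n + 5.
Then h(4) = 45.

45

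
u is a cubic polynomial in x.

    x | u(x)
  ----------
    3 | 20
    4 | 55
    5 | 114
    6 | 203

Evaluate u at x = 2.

3

Write u(x) = ax³ + bx² + cx + d; the 4 given values yield a linear system in the 4 coefficients.
Solving, u(x) = x³ - 2x - 1.
Then u(2) = 3.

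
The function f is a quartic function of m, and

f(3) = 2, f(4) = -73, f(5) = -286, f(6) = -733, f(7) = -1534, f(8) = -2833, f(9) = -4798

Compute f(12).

First differences: -75, -213, -447, -801, -1299, -1965. Second differences: -138, -234, -354, -498, -666. Third differences: -96, -120, -144, -168. Fourth differences: -24, -24, -24.
Level-4 differences are constant, so f has degree 4.
Fitting a degree-4 polynomial gives f(m) = -m^4 + 2m³ + 4m² - 2m - 1.
Then f(12) = -16729.

-16729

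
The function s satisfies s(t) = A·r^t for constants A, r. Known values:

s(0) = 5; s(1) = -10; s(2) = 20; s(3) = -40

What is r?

Consecutive ratio: -10/5 = -2, and 20/(-10) = -2, so r = -2.
Then A·(-2)^0 = 5 gives A = 5, and s(t) = 5·(-2)^t.

-2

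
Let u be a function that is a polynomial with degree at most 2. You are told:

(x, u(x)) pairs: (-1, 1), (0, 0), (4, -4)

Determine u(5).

Write u(x) = ax² + bx + c; the 3 given values yield a linear system in the 3 coefficients.
Solving, the leading coefficient vanishes, and u(x) = -x.
Then u(5) = -5.

-5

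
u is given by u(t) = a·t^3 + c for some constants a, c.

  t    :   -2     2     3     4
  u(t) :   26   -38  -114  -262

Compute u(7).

From u(-2) = 26 and u(2) = -38: -8a + c = 26 and 8a + c = -38.
Subtracting: 16a = -64, so a = -4; then c = 26 − (-4)·(-8) = -6.
So u(t) = -4t³ − 6, and u(7) = -1378.

-1378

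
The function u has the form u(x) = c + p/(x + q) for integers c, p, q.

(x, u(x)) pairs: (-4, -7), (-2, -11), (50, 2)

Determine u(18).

4

(u(x) − c)(x + q) = p for each data point; the three points give a linear system in c and q, then p follows.
Solving: c = 1, q = -2, p = 48, so u(x) = 1 + 48/(x − 2).
Then u(18) = 1 + 48/16 = 4.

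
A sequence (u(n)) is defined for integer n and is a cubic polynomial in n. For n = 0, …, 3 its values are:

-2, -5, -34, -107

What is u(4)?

Write u(n) = an³ + bn² + cn + d; the 4 given values yield a linear system in the 4 coefficients.
Solving, u(n) = -3n³ - 4n² + 4n - 2.
Then u(4) = -242.

-242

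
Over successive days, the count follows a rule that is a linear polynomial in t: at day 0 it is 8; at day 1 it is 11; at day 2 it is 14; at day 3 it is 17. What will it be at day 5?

Write the value at t as g(t).
First differences: 3, 3, 3.
Level-1 differences are constant, so g has degree 1.
Fitting a degree-1 polynomial gives g(t) = 3t + 8.
Then g(5) = 23.

23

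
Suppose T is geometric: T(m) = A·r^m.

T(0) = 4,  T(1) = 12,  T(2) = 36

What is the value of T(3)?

Consecutive ratio: 12/4 = 3, and 36/12 = 3, so r = 3.
Then A·3^0 = 4 gives A = 4, and T(m) = 4·3^m.
T(3) = 4·3^3 = 108.

108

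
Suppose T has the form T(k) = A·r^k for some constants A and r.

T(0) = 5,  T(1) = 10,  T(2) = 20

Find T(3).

40

Consecutive ratio: 10/5 = 2, and 20/10 = 2, so r = 2.
Then A·2^0 = 5 gives A = 5, and T(k) = 5·2^k.
T(3) = 5·2^3 = 40.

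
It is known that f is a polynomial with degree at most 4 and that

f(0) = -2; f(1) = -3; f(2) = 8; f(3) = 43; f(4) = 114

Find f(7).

663

Write f(n) = an^4 + bn³ + cn² + dn + e; the 5 given values yield a linear system in the 5 coefficients.
Solving, the leading coefficient vanishes, and f(n) = 2n³ - 3n - 2.
Then f(7) = 663.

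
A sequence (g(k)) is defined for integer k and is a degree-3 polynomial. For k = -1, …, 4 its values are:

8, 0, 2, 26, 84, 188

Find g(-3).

6

First differences: -8, 2, 24, 58, 104. Second differences: 10, 22, 34, 46. Third differences: 12, 12, 12.
Level-3 differences are constant, so g has degree 3.
Fitting a degree-3 polynomial gives g(k) = 2k³ + 5k² - 5k.
Then g(-3) = 6.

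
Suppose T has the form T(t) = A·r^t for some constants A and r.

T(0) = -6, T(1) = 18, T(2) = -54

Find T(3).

162

Consecutive ratio: 18/(-6) = -3, and -54/18 = -3, so r = -3.
Then A·(-3)^0 = -6 gives A = -6, and T(t) = -6·(-3)^t.
T(3) = -6·(-3)^3 = 162.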